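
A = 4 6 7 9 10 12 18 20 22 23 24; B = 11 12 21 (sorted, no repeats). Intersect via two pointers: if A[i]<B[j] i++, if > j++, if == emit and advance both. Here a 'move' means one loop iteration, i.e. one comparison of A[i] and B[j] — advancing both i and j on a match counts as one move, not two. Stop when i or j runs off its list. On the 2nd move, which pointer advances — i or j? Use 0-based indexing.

[i=0,j=0] 4<11 → i++
[i=1,j=0] 6<11 → i++

i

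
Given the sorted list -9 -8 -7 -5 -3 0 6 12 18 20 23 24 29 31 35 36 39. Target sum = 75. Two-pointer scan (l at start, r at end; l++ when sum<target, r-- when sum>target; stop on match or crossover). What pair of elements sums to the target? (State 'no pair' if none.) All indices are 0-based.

(36, 39)

l=0 r=16: -9+39=30 <75, l++
l=1 r=16: -8+39=31 <75, l++
l=2 r=16: -7+39=32 <75, l++
l=3 r=16: -5+39=34 <75, l++
l=4 r=16: -3+39=36 <75, l++
l=5 r=16: 0+39=39 <75, l++
l=6 r=16: 6+39=45 <75, l++
l=7 r=16: 12+39=51 <75, l++
l=8 r=16: 18+39=57 <75, l++
l=9 r=16: 20+39=59 <75, l++
l=10 r=16: 23+39=62 <75, l++
l=11 r=16: 24+39=63 <75, l++
l=12 r=16: 29+39=68 <75, l++
l=13 r=16: 31+39=70 <75, l++
l=14 r=16: 35+39=74 <75, l++
l=15 r=16: 36+39=75, found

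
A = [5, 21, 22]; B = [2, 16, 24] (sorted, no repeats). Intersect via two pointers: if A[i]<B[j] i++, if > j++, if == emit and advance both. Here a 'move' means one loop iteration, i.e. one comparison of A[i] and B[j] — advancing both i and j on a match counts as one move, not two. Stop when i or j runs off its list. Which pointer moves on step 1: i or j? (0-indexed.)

j

[i=0,j=0] 5>2 → j++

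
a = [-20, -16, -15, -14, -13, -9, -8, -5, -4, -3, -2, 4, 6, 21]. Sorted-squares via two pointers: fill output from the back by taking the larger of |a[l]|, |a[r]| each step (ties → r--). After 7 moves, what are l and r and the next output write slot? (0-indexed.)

[0,13] |-20|<=|21| out[13]=441 → r--
[0,12] |-20|>|6| out[12]=400 → l++
[1,12] |-16|>|6| out[11]=256 → l++
[2,12] |-15|>|6| out[10]=225 → l++
[3,12] |-14|>|6| out[9]=196 → l++
[4,12] |-13|>|6| out[8]=169 → l++
[5,12] |-9|>|6| out[7]=81 → l++

l=6, r=12, next write slot=6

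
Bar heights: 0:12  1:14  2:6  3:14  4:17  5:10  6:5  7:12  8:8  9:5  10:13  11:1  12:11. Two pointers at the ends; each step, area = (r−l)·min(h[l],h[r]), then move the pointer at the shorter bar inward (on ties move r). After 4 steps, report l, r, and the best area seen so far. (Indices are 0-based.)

l=1, r=9, best area=132

[0,12] min(12,11)*12=132 best=132 * → r--
[0,11] min(12,1)*11=11 best=132 → r--
[0,10] min(12,13)*10=120 best=132 → l++
[1,10] min(14,13)*9=117 best=132 → r--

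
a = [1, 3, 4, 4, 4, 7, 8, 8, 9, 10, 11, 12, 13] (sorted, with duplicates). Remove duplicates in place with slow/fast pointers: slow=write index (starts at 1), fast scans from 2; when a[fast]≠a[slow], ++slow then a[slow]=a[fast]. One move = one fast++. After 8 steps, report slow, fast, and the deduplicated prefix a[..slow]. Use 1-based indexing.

slow=1 fast=2: a[fast]=3≠a[slow]=1 write a[2]=3, slow++,fast++
slow=2 fast=3: a[fast]=4≠a[slow]=3 write a[3]=4, slow++,fast++
slow=3 fast=4: a[fast]=4=a[slow] dup, fast++
slow=3 fast=5: a[fast]=4=a[slow] dup, fast++
slow=3 fast=6: a[fast]=7≠a[slow]=4 write a[4]=7, slow++,fast++
slow=4 fast=7: a[fast]=8≠a[slow]=7 write a[5]=8, slow++,fast++
slow=5 fast=8: a[fast]=8=a[slow] dup, fast++
slow=5 fast=9: a[fast]=9≠a[slow]=8 write a[6]=9, slow++,fast++

slow=6, fast=10, prefix=[1, 3, 4, 7, 8, 9]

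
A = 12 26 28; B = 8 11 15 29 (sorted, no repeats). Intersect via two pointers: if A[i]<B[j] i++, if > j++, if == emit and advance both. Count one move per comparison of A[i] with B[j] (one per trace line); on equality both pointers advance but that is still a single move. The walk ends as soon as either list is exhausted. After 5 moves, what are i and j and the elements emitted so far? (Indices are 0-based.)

i=2, j=3, emitted=[]

[i=0,j=0] 12>8 → j++
[i=0,j=1] 12>11 → j++
[i=0,j=2] 12<15 → i++
[i=1,j=2] 26>15 → j++
[i=1,j=3] 26<29 → i++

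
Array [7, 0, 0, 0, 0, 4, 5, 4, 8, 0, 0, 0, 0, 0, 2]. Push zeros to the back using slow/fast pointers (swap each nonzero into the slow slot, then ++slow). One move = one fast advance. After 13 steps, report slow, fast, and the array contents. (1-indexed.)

(s=1,f=1) a[fast]=7≠0 swap→a[1]=7 → slow++,fast++
(s=2,f=2) a[fast]=0 → fast++
(s=2,f=3) a[fast]=0 → fast++
(s=2,f=4) a[fast]=0 → fast++
(s=2,f=5) a[fast]=0 → fast++
(s=2,f=6) a[fast]=4≠0 swap→a[2]=4 → slow++,fast++
(s=3,f=7) a[fast]=5≠0 swap→a[3]=5 → slow++,fast++
(s=4,f=8) a[fast]=4≠0 swap→a[4]=4 → slow++,fast++
(s=5,f=9) a[fast]=8≠0 swap→a[5]=8 → slow++,fast++
(s=6,f=10) a[fast]=0 → fast++
(s=6,f=11) a[fast]=0 → fast++
(s=6,f=12) a[fast]=0 → fast++
(s=6,f=13) a[fast]=0 → fast++

slow=6, fast=14, a=[7, 4, 5, 4, 8, 0, 0, 0, 0, 0, 0, 0, 0, 0, 2]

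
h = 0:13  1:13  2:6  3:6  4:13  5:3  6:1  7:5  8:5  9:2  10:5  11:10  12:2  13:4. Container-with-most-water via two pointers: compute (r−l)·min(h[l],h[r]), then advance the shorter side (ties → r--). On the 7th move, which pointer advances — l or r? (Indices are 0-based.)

l=0 r=13: min(13,4)*13=52 best=52 *, r--
l=0 r=12: min(13,2)*12=24 best=52, r--
l=0 r=11: min(13,10)*11=110 best=110 *, r--
l=0 r=10: min(13,5)*10=50 best=110, r--
l=0 r=9: min(13,2)*9=18 best=110, r--
l=0 r=8: min(13,5)*8=40 best=110, r--
l=0 r=7: min(13,5)*7=35 best=110, r--

r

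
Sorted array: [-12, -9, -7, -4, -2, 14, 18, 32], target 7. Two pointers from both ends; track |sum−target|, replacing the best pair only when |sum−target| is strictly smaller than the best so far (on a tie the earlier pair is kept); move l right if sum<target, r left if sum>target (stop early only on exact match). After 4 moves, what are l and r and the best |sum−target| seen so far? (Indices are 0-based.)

l=2, r=5, best |Δ|=1

l=0 r=7: -12+32=20 d=13 *, r--
l=0 r=6: -12+18=6 d=1 *, l++
l=1 r=6: -9+18=9 d=2, r--
l=1 r=5: -9+14=5 d=2, l++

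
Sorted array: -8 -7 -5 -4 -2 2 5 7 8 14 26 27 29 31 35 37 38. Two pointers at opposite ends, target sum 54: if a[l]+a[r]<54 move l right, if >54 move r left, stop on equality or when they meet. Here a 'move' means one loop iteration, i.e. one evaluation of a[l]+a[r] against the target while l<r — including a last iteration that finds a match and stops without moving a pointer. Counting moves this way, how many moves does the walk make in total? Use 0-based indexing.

[0,16] -8+38=30 <54 → l++
[1,16] -7+38=31 <54 → l++
[2,16] -5+38=33 <54 → l++
[3,16] -4+38=34 <54 → l++
[4,16] -2+38=36 <54 → l++
[5,16] 2+38=40 <54 → l++
[6,16] 5+38=43 <54 → l++
[7,16] 7+38=45 <54 → l++
[8,16] 8+38=46 <54 → l++
[9,16] 14+38=52 <54 → l++
[10,16] 26+38=64 >54 → r--
[10,15] 26+37=63 >54 → r--
[10,14] 26+35=61 >54 → r--
[10,13] 26+31=57 >54 → r--
[10,12] 26+29=55 >54 → r--
[10,11] 26+27=53 <54 → l++

16 moves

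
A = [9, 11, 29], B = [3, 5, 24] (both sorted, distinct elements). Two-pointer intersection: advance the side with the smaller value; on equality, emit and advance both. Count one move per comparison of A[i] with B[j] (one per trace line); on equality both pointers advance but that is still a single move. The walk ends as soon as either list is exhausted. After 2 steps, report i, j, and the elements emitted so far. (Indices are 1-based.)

i=1 j=1: 9>3, j++
i=1 j=2: 9>5, j++

i=1, j=3, emitted=[]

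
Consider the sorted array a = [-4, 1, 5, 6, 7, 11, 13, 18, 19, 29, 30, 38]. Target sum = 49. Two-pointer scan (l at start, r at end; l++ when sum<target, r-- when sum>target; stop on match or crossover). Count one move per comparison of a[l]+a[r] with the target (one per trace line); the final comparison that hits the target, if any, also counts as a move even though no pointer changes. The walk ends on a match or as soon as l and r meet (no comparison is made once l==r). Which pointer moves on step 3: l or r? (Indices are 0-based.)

[0,11] -4+38=34 <49 → l++
[1,11] 1+38=39 <49 → l++
[2,11] 5+38=43 <49 → l++

l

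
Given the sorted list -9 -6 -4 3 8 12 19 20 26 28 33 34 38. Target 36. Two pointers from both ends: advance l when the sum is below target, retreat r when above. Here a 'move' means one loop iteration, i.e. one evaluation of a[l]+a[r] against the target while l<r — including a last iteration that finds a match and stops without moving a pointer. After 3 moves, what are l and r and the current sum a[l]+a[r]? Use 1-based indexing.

[1,13] -9+38=29 <36 → l++
[2,13] -6+38=32 <36 → l++
[3,13] -4+38=34 <36 → l++

l=4, r=13, sum=41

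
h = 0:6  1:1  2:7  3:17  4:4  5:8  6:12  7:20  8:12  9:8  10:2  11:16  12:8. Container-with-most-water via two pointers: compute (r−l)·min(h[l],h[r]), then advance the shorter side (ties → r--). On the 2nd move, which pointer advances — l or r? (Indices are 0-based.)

l

l=0 r=12: min(6,8)*12=72 best=72 *, l++
l=1 r=12: min(1,8)*11=11 best=72, l++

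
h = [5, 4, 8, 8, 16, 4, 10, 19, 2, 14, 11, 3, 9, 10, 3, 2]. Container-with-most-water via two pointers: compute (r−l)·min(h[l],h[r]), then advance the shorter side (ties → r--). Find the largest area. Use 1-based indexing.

[1,16] min(5,2)*15=30 best=30 * → r--
[1,15] min(5,3)*14=42 best=42 * → r--
[1,14] min(5,10)*13=65 best=65 * → l++
[2,14] min(4,10)*12=48 best=65 → l++
[3,14] min(8,10)*11=88 best=88 * → l++
[4,14] min(8,10)*10=80 best=88 → l++
[5,14] min(16,10)*9=90 best=90 * → r--
[5,13] min(16,9)*8=72 best=90 → r--
[5,12] min(16,3)*7=21 best=90 → r--
[5,11] min(16,11)*6=66 best=90 → r--
[5,10] min(16,14)*5=70 best=90 → r--
[5,9] min(16,2)*4=8 best=90 → r--
[5,8] min(16,19)*3=48 best=90 → l++
[6,8] min(4,19)*2=8 best=90 → l++
[7,8] min(10,19)*1=10 best=90 → l++

max area = 90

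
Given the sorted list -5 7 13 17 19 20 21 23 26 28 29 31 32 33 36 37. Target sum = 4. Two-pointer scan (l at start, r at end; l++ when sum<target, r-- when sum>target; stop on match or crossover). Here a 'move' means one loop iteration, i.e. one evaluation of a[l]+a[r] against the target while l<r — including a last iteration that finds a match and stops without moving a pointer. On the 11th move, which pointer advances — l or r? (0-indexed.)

r

l=0 r=15: -5+37=32 >4, r--
l=0 r=14: -5+36=31 >4, r--
l=0 r=13: -5+33=28 >4, r--
l=0 r=12: -5+32=27 >4, r--
l=0 r=11: -5+31=26 >4, r--
l=0 r=10: -5+29=24 >4, r--
l=0 r=9: -5+28=23 >4, r--
l=0 r=8: -5+26=21 >4, r--
l=0 r=7: -5+23=18 >4, r--
l=0 r=6: -5+21=16 >4, r--
l=0 r=5: -5+20=15 >4, r--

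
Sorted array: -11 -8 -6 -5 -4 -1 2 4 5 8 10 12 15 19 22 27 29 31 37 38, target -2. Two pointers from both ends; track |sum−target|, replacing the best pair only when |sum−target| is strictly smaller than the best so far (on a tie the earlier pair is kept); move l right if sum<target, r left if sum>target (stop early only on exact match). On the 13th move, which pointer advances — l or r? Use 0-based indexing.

[0,19] -11+38=27 d=29 * → r--
[0,18] -11+37=26 d=28 * → r--
[0,17] -11+31=20 d=22 * → r--
[0,16] -11+29=18 d=20 * → r--
[0,15] -11+27=16 d=18 * → r--
[0,14] -11+22=11 d=13 * → r--
[0,13] -11+19=8 d=10 * → r--
[0,12] -11+15=4 d=6 * → r--
[0,11] -11+12=1 d=3 * → r--
[0,10] -11+10=-1 d=1 * → r--
[0,9] -11+8=-3 d=1 → l++
[1,9] -8+8=0 d=2 → r--
[1,8] -8+5=-3 d=1 → l++

l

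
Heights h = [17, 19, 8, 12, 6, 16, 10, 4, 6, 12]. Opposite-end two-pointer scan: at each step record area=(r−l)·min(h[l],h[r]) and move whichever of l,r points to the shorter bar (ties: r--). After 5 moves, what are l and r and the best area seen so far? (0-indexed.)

[0,9] min(17,12)*9=108 best=108 * → r--
[0,8] min(17,6)*8=48 best=108 → r--
[0,7] min(17,4)*7=28 best=108 → r--
[0,6] min(17,10)*6=60 best=108 → r--
[0,5] min(17,16)*5=80 best=108 → r--

l=0, r=4, best area=108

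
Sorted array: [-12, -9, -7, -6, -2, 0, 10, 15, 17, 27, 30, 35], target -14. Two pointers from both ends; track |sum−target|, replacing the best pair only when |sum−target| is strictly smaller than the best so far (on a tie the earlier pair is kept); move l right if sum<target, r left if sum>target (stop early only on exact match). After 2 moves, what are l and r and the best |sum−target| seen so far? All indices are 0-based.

[0,11] -12+35=23 d=37 * → r--
[0,10] -12+30=18 d=32 * → r--

l=0, r=9, best |Δ|=32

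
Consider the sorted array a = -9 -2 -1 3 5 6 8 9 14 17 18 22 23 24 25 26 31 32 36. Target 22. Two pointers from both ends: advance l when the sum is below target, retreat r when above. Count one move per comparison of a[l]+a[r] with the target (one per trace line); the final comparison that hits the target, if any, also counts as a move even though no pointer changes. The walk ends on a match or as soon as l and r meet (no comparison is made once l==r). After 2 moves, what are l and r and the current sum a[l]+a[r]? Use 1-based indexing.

[1,19] -9+36=27 >22 → r--
[1,18] -9+32=23 >22 → r--

l=1, r=17, sum=22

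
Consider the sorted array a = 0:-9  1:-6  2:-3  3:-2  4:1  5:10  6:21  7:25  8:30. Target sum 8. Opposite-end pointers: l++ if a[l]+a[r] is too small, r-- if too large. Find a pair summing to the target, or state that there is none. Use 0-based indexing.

[0,8] -9+30=21 >8 → r--
[0,7] -9+25=16 >8 → r--
[0,6] -9+21=12 >8 → r--
[0,5] -9+10=1 <8 → l++
[1,5] -6+10=4 <8 → l++
[2,5] -3+10=7 <8 → l++
[3,5] -2+10=8 → found

(-2, 10)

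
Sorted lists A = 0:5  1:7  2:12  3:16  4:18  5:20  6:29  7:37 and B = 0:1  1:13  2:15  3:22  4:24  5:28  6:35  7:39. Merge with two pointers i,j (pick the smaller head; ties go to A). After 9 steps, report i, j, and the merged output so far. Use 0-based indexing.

i=0 j=0: A[i]=5>B[j]=1 take 1, j++
i=0 j=1: A[i]=5<=B[j]=13 take 5, i++
i=1 j=1: A[i]=7<=B[j]=13 take 7, i++
i=2 j=1: A[i]=12<=B[j]=13 take 12, i++
i=3 j=1: A[i]=16>B[j]=13 take 13, j++
i=3 j=2: A[i]=16>B[j]=15 take 15, j++
i=3 j=3: A[i]=16<=B[j]=22 take 16, i++
i=4 j=3: A[i]=18<=B[j]=22 take 18, i++
i=5 j=3: A[i]=20<=B[j]=22 take 20, i++

i=6, j=3, merged so far=[1, 5, 7, 12, 13, 15, 16, 18, 20]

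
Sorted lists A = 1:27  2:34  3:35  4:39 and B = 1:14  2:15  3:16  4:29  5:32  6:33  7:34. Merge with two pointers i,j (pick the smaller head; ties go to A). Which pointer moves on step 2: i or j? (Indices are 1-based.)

i=1 j=1: A[i]=27>B[j]=14 take 14, j++
i=1 j=2: A[i]=27>B[j]=15 take 15, j++

j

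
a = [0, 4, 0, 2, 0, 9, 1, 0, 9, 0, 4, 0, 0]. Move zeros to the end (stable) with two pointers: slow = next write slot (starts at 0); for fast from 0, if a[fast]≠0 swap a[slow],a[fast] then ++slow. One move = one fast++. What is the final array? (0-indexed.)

[4, 2, 9, 1, 9, 4, 0, 0, 0, 0, 0, 0, 0]

(s=0,f=0) a[fast]=0 → fast++
(s=0,f=1) a[fast]=4≠0 swap→a[0]=4 → slow++,fast++
(s=1,f=2) a[fast]=0 → fast++
(s=1,f=3) a[fast]=2≠0 swap→a[1]=2 → slow++,fast++
(s=2,f=4) a[fast]=0 → fast++
(s=2,f=5) a[fast]=9≠0 swap→a[2]=9 → slow++,fast++
(s=3,f=6) a[fast]=1≠0 swap→a[3]=1 → slow++,fast++
(s=4,f=7) a[fast]=0 → fast++
(s=4,f=8) a[fast]=9≠0 swap→a[4]=9 → slow++,fast++
(s=5,f=9) a[fast]=0 → fast++
(s=5,f=10) a[fast]=4≠0 swap→a[5]=4 → slow++,fast++
(s=6,f=11) a[fast]=0 → fast++
(s=6,f=12) a[fast]=0 → fast++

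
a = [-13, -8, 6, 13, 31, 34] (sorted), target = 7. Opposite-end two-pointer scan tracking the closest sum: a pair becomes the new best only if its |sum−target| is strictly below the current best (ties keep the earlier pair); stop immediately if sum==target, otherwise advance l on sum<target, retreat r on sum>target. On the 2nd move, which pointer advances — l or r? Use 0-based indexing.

r

l=0 r=5: -13+34=21 d=14 *, r--
l=0 r=4: -13+31=18 d=11 *, r--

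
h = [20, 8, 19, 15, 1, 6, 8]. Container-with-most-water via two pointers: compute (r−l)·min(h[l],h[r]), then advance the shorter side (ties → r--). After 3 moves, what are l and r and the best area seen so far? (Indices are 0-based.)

[0,6] min(20,8)*6=48 best=48 * → r--
[0,5] min(20,6)*5=30 best=48 → r--
[0,4] min(20,1)*4=4 best=48 → r--

l=0, r=3, best area=48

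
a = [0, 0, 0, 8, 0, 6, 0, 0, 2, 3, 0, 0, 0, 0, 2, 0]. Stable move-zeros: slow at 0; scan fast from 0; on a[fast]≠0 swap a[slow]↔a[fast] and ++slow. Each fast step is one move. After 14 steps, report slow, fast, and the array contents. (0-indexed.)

slow=4, fast=14, a=[8, 6, 2, 3, 0, 0, 0, 0, 0, 0, 0, 0, 0, 0, 2, 0]

slow=0 fast=0: a[fast]=0, fast++
slow=0 fast=1: a[fast]=0, fast++
slow=0 fast=2: a[fast]=0, fast++
slow=0 fast=3: a[fast]=8≠0 swap→a[0]=8, slow++,fast++
slow=1 fast=4: a[fast]=0, fast++
slow=1 fast=5: a[fast]=6≠0 swap→a[1]=6, slow++,fast++
slow=2 fast=6: a[fast]=0, fast++
slow=2 fast=7: a[fast]=0, fast++
slow=2 fast=8: a[fast]=2≠0 swap→a[2]=2, slow++,fast++
slow=3 fast=9: a[fast]=3≠0 swap→a[3]=3, slow++,fast++
slow=4 fast=10: a[fast]=0, fast++
slow=4 fast=11: a[fast]=0, fast++
slow=4 fast=12: a[fast]=0, fast++
slow=4 fast=13: a[fast]=0, fast++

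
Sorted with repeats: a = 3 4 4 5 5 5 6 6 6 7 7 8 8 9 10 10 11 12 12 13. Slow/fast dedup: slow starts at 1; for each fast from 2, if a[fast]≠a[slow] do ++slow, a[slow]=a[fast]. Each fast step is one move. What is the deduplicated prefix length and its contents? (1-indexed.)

length 11; prefix = [3, 4, 5, 6, 7, 8, 9, 10, 11, 12, 13]

slow=1 fast=2: a[fast]=4≠a[slow]=3 write a[2]=4, slow++,fast++
slow=2 fast=3: a[fast]=4=a[slow] dup, fast++
slow=2 fast=4: a[fast]=5≠a[slow]=4 write a[3]=5, slow++,fast++
slow=3 fast=5: a[fast]=5=a[slow] dup, fast++
slow=3 fast=6: a[fast]=5=a[slow] dup, fast++
slow=3 fast=7: a[fast]=6≠a[slow]=5 write a[4]=6, slow++,fast++
slow=4 fast=8: a[fast]=6=a[slow] dup, fast++
slow=4 fast=9: a[fast]=6=a[slow] dup, fast++
slow=4 fast=10: a[fast]=7≠a[slow]=6 write a[5]=7, slow++,fast++
slow=5 fast=11: a[fast]=7=a[slow] dup, fast++
slow=5 fast=12: a[fast]=8≠a[slow]=7 write a[6]=8, slow++,fast++
slow=6 fast=13: a[fast]=8=a[slow] dup, fast++
slow=6 fast=14: a[fast]=9≠a[slow]=8 write a[7]=9, slow++,fast++
slow=7 fast=15: a[fast]=10≠a[slow]=9 write a[8]=10, slow++,fast++
slow=8 fast=16: a[fast]=10=a[slow] dup, fast++
slow=8 fast=17: a[fast]=11≠a[slow]=10 write a[9]=11, slow++,fast++
slow=9 fast=18: a[fast]=12≠a[slow]=11 write a[10]=12, slow++,fast++
slow=10 fast=19: a[fast]=12=a[slow] dup, fast++
slow=10 fast=20: a[fast]=13≠a[slow]=12 write a[11]=13, slow++,fast++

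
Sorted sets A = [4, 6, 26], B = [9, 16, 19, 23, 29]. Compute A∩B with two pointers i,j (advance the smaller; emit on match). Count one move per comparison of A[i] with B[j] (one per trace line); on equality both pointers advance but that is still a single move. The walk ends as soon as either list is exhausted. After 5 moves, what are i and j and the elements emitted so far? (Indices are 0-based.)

i=0 j=0: 4<9, i++
i=1 j=0: 6<9, i++
i=2 j=0: 26>9, j++
i=2 j=1: 26>16, j++
i=2 j=2: 26>19, j++

i=2, j=3, emitted=[]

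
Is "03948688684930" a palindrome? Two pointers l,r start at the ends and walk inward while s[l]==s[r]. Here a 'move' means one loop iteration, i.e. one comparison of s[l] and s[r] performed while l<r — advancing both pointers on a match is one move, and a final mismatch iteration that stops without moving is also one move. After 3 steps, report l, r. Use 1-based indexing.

l=4, r=11

[1,14] '0'=='0' → l++,r--
[2,13] '3'=='3' → l++,r--
[3,12] '9'=='9' → l++,r--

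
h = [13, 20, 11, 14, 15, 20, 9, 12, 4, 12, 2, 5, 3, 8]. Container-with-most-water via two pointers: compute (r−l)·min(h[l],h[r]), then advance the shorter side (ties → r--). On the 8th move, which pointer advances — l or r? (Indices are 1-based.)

[1,14] min(13,8)*13=104 best=104 * → r--
[1,13] min(13,3)*12=36 best=104 → r--
[1,12] min(13,5)*11=55 best=104 → r--
[1,11] min(13,2)*10=20 best=104 → r--
[1,10] min(13,12)*9=108 best=108 * → r--
[1,9] min(13,4)*8=32 best=108 → r--
[1,8] min(13,12)*7=84 best=108 → r--
[1,7] min(13,9)*6=54 best=108 → r--

r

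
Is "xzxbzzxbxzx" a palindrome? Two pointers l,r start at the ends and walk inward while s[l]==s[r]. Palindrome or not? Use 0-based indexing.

not a palindrome (mismatch at 4,6)

l=0 r=10: 'x'=='x', l++,r--
l=1 r=9: 'z'=='z', l++,r--
l=2 r=8: 'x'=='x', l++,r--
l=3 r=7: 'b'=='b', l++,r--
l=4 r=6: 'z'!='x', stop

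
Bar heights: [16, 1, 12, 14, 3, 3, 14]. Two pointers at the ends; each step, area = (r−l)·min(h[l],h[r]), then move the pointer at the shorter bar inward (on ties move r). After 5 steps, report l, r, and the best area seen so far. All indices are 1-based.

[1,7] min(16,14)*6=84 best=84 * → r--
[1,6] min(16,3)*5=15 best=84 → r--
[1,5] min(16,3)*4=12 best=84 → r--
[1,4] min(16,14)*3=42 best=84 → r--
[1,3] min(16,12)*2=24 best=84 → r--

l=1, r=2, best area=84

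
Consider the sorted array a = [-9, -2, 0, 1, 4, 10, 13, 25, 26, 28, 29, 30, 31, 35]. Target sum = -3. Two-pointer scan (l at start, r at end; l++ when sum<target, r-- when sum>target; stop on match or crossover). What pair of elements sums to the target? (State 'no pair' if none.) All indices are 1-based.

no pair

l=1 r=14: -9+35=26 >-3, r--
l=1 r=13: -9+31=22 >-3, r--
l=1 r=12: -9+30=21 >-3, r--
l=1 r=11: -9+29=20 >-3, r--
l=1 r=10: -9+28=19 >-3, r--
l=1 r=9: -9+26=17 >-3, r--
l=1 r=8: -9+25=16 >-3, r--
l=1 r=7: -9+13=4 >-3, r--
l=1 r=6: -9+10=1 >-3, r--
l=1 r=5: -9+4=-5 <-3, l++
l=2 r=5: -2+4=2 >-3, r--
l=2 r=4: -2+1=-1 >-3, r--
l=2 r=3: -2+0=-2 >-3, r--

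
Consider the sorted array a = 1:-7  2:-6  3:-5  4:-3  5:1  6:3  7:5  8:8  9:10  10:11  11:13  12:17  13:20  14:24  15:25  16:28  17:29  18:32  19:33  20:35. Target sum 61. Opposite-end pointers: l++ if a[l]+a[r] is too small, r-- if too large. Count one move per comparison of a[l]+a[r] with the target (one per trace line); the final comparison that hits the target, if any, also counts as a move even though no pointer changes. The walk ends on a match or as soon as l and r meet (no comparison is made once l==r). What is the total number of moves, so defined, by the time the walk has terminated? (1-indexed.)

17 moves

l=1 r=20: -7+35=28 <61, l++
l=2 r=20: -6+35=29 <61, l++
l=3 r=20: -5+35=30 <61, l++
l=4 r=20: -3+35=32 <61, l++
l=5 r=20: 1+35=36 <61, l++
l=6 r=20: 3+35=38 <61, l++
l=7 r=20: 5+35=40 <61, l++
l=8 r=20: 8+35=43 <61, l++
l=9 r=20: 10+35=45 <61, l++
l=10 r=20: 11+35=46 <61, l++
l=11 r=20: 13+35=48 <61, l++
l=12 r=20: 17+35=52 <61, l++
l=13 r=20: 20+35=55 <61, l++
l=14 r=20: 24+35=59 <61, l++
l=15 r=20: 25+35=60 <61, l++
l=16 r=20: 28+35=63 >61, r--
l=16 r=19: 28+33=61, found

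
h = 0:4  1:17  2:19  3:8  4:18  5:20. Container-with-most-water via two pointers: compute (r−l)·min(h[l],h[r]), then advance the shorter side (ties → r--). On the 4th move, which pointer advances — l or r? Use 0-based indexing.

l

[0,5] min(4,20)*5=20 best=20 * → l++
[1,5] min(17,20)*4=68 best=68 * → l++
[2,5] min(19,20)*3=57 best=68 → l++
[3,5] min(8,20)*2=16 best=68 → l++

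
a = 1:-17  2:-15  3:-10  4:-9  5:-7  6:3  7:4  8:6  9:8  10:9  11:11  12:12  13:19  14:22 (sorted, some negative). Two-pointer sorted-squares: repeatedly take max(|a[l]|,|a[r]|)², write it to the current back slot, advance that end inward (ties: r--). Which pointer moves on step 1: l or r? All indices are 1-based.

l=1 r=14: |-17|<=|22| out[14]=484, r--

r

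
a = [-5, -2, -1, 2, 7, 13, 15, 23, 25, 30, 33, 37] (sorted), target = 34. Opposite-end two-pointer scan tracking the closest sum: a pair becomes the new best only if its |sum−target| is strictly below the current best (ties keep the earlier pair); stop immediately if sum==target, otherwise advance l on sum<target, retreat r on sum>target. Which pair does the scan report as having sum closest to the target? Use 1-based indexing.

pair (-2, 37) with sum 35 (|Δ|=1)

[1,12] -5+37=32 d=2 * → l++
[2,12] -2+37=35 d=1 * → r--
[2,11] -2+33=31 d=3 → l++
[3,11] -1+33=32 d=2 → l++
[4,11] 2+33=35 d=1 → r--
[4,10] 2+30=32 d=2 → l++
[5,10] 7+30=37 d=3 → r--
[5,9] 7+25=32 d=2 → l++
[6,9] 13+25=38 d=4 → r--
[6,8] 13+23=36 d=2 → r--
[6,7] 13+15=28 d=6 → l++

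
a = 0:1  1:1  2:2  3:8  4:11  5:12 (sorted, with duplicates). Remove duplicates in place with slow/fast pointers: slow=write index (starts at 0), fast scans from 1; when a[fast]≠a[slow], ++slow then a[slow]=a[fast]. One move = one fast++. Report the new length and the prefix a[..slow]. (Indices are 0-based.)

slow=0 fast=1: a[fast]=1=a[slow] dup, fast++
slow=0 fast=2: a[fast]=2≠a[slow]=1 write a[1]=2, slow++,fast++
slow=1 fast=3: a[fast]=8≠a[slow]=2 write a[2]=8, slow++,fast++
slow=2 fast=4: a[fast]=11≠a[slow]=8 write a[3]=11, slow++,fast++
slow=3 fast=5: a[fast]=12≠a[slow]=11 write a[4]=12, slow++,fast++

length 5; prefix = [1, 2, 8, 11, 12]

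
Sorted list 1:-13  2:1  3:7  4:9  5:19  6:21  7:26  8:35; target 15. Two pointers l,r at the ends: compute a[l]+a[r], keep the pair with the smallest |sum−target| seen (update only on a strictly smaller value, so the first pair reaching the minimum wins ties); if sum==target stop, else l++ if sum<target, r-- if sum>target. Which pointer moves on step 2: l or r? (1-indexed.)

l

[1,8] -13+35=22 d=7 * → r--
[1,7] -13+26=13 d=2 * → l++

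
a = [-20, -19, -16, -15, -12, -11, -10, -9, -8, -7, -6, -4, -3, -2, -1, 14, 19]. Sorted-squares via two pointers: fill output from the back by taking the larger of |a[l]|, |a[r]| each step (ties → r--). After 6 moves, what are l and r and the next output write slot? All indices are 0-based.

l=4, r=14, next write slot=10

[0,16] |-20|>|19| out[16]=400 → l++
[1,16] |-19|<=|19| out[15]=361 → r--
[1,15] |-19|>|14| out[14]=361 → l++
[2,15] |-16|>|14| out[13]=256 → l++
[3,15] |-15|>|14| out[12]=225 → l++
[4,15] |-12|<=|14| out[11]=196 → r--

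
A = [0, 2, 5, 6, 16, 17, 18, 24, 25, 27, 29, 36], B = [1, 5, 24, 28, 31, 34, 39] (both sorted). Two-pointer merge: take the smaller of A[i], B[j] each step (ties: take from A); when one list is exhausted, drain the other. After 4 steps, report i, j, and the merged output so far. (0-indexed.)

i=3, j=1, merged so far=[0, 1, 2, 5]

[i=0,j=0] A[i]=0<=B[j]=1 take 0 → i++
[i=1,j=0] A[i]=2>B[j]=1 take 1 → j++
[i=1,j=1] A[i]=2<=B[j]=5 take 2 → i++
[i=2,j=1] A[i]=5<=B[j]=5 take 5 → i++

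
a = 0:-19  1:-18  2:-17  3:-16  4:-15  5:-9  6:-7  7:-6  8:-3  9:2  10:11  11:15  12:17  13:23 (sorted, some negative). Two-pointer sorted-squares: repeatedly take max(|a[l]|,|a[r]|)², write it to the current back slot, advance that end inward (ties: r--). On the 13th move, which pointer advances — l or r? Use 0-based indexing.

[0,13] |-19|<=|23| out[13]=529 → r--
[0,12] |-19|>|17| out[12]=361 → l++
[1,12] |-18|>|17| out[11]=324 → l++
[2,12] |-17|<=|17| out[10]=289 → r--
[2,11] |-17|>|15| out[9]=289 → l++
[3,11] |-16|>|15| out[8]=256 → l++
[4,11] |-15|<=|15| out[7]=225 → r--
[4,10] |-15|>|11| out[6]=225 → l++
[5,10] |-9|<=|11| out[5]=121 → r--
[5,9] |-9|>|2| out[4]=81 → l++
[6,9] |-7|>|2| out[3]=49 → l++
[7,9] |-6|>|2| out[2]=36 → l++
[8,9] |-3|>|2| out[1]=9 → l++

l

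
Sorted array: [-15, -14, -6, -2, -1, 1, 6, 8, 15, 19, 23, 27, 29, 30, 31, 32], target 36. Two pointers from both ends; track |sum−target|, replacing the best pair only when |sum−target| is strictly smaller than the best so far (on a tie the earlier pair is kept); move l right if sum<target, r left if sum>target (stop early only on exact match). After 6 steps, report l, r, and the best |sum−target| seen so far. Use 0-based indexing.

[0,15] -15+32=17 d=19 * → l++
[1,15] -14+32=18 d=18 * → l++
[2,15] -6+32=26 d=10 * → l++
[3,15] -2+32=30 d=6 * → l++
[4,15] -1+32=31 d=5 * → l++
[5,15] 1+32=33 d=3 * → l++

l=6, r=15, best |Δ|=3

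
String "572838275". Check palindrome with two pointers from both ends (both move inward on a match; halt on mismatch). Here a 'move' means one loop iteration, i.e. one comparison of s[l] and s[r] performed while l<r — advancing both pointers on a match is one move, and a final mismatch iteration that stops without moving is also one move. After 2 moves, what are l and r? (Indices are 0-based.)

l=0 r=8: '5'=='5', l++,r--
l=1 r=7: '7'=='7', l++,r--

l=2, r=6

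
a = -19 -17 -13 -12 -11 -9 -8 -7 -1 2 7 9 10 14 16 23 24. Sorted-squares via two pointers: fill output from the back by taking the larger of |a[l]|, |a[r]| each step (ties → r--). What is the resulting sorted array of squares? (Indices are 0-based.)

l=0 r=16: |-19|<=|24| out[16]=576, r--
l=0 r=15: |-19|<=|23| out[15]=529, r--
l=0 r=14: |-19|>|16| out[14]=361, l++
l=1 r=14: |-17|>|16| out[13]=289, l++
l=2 r=14: |-13|<=|16| out[12]=256, r--
l=2 r=13: |-13|<=|14| out[11]=196, r--
l=2 r=12: |-13|>|10| out[10]=169, l++
l=3 r=12: |-12|>|10| out[9]=144, l++
l=4 r=12: |-11|>|10| out[8]=121, l++
l=5 r=12: |-9|<=|10| out[7]=100, r--
l=5 r=11: |-9|<=|9| out[6]=81, r--
l=5 r=10: |-9|>|7| out[5]=81, l++
l=6 r=10: |-8|>|7| out[4]=64, l++
l=7 r=10: |-7|<=|7| out[3]=49, r--
l=7 r=9: |-7|>|2| out[2]=49, l++
l=8 r=9: |-1|<=|2| out[1]=4, r--
l=8 r=8: |-1|<=|-1| out[0]=1, r--

[1, 4, 49, 49, 64, 81, 81, 100, 121, 144, 169, 196, 256, 289, 361, 529, 576]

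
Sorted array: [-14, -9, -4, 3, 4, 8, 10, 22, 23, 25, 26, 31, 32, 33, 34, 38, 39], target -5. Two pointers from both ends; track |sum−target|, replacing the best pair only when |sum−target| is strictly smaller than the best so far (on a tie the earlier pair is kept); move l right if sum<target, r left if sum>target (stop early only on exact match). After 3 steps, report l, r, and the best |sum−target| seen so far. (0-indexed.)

l=0, r=13, best |Δ|=25

[0,16] -14+39=25 d=30 * → r--
[0,15] -14+38=24 d=29 * → r--
[0,14] -14+34=20 d=25 * → r--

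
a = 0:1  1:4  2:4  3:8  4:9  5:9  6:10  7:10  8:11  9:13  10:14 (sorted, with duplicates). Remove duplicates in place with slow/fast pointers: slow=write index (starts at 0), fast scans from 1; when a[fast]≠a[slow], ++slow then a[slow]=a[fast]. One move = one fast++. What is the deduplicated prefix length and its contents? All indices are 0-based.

length 8; prefix = [1, 4, 8, 9, 10, 11, 13, 14]

slow=0 fast=1: a[fast]=4≠a[slow]=1 write a[1]=4, slow++,fast++
slow=1 fast=2: a[fast]=4=a[slow] dup, fast++
slow=1 fast=3: a[fast]=8≠a[slow]=4 write a[2]=8, slow++,fast++
slow=2 fast=4: a[fast]=9≠a[slow]=8 write a[3]=9, slow++,fast++
slow=3 fast=5: a[fast]=9=a[slow] dup, fast++
slow=3 fast=6: a[fast]=10≠a[slow]=9 write a[4]=10, slow++,fast++
slow=4 fast=7: a[fast]=10=a[slow] dup, fast++
slow=4 fast=8: a[fast]=11≠a[slow]=10 write a[5]=11, slow++,fast++
slow=5 fast=9: a[fast]=13≠a[slow]=11 write a[6]=13, slow++,fast++
slow=6 fast=10: a[fast]=14≠a[slow]=13 write a[7]=14, slow++,fast++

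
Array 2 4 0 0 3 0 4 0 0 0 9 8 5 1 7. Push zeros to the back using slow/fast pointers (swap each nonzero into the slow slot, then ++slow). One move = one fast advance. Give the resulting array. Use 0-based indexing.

[2, 4, 3, 4, 9, 8, 5, 1, 7, 0, 0, 0, 0, 0, 0]

(s=0,f=0) a[fast]=2≠0 swap→a[0]=2 → slow++,fast++
(s=1,f=1) a[fast]=4≠0 swap→a[1]=4 → slow++,fast++
(s=2,f=2) a[fast]=0 → fast++
(s=2,f=3) a[fast]=0 → fast++
(s=2,f=4) a[fast]=3≠0 swap→a[2]=3 → slow++,fast++
(s=3,f=5) a[fast]=0 → fast++
(s=3,f=6) a[fast]=4≠0 swap→a[3]=4 → slow++,fast++
(s=4,f=7) a[fast]=0 → fast++
(s=4,f=8) a[fast]=0 → fast++
(s=4,f=9) a[fast]=0 → fast++
(s=4,f=10) a[fast]=9≠0 swap→a[4]=9 → slow++,fast++
(s=5,f=11) a[fast]=8≠0 swap→a[5]=8 → slow++,fast++
(s=6,f=12) a[fast]=5≠0 swap→a[6]=5 → slow++,fast++
(s=7,f=13) a[fast]=1≠0 swap→a[7]=1 → slow++,fast++
(s=8,f=14) a[fast]=7≠0 swap→a[8]=7 → slow++,fast++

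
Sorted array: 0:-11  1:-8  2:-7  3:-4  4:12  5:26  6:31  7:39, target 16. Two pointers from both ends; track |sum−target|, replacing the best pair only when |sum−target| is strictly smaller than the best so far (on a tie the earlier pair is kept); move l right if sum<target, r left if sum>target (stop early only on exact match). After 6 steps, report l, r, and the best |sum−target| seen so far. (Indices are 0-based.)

l=3, r=4, best |Δ|=1

[0,7] -11+39=28 d=12 * → r--
[0,6] -11+31=20 d=4 * → r--
[0,5] -11+26=15 d=1 * → l++
[1,5] -8+26=18 d=2 → r--
[1,4] -8+12=4 d=12 → l++
[2,4] -7+12=5 d=11 → l++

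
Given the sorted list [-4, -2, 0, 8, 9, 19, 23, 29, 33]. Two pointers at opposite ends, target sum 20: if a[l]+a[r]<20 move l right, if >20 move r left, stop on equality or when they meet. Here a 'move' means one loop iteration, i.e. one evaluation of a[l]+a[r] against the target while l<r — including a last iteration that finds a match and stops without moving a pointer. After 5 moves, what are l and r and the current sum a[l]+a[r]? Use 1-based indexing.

l=3, r=6, sum=19

[1,9] -4+33=29 >20 → r--
[1,8] -4+29=25 >20 → r--
[1,7] -4+23=19 <20 → l++
[2,7] -2+23=21 >20 → r--
[2,6] -2+19=17 <20 → l++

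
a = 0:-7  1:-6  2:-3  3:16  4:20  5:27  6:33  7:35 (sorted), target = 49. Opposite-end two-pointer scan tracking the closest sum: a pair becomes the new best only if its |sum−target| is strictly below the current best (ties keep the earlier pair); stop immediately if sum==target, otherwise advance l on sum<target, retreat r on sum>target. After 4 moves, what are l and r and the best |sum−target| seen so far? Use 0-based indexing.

l=0 r=7: -7+35=28 d=21 *, l++
l=1 r=7: -6+35=29 d=20 *, l++
l=2 r=7: -3+35=32 d=17 *, l++
l=3 r=7: 16+35=51 d=2 *, r--

l=3, r=6, best |Δ|=2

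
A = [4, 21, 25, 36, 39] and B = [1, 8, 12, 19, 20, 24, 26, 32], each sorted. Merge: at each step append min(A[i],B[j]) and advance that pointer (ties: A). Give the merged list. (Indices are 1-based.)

i=1 j=1: A[i]=4>B[j]=1 take 1, j++
i=1 j=2: A[i]=4<=B[j]=8 take 4, i++
i=2 j=2: A[i]=21>B[j]=8 take 8, j++
i=2 j=3: A[i]=21>B[j]=12 take 12, j++
i=2 j=4: A[i]=21>B[j]=19 take 19, j++
i=2 j=5: A[i]=21>B[j]=20 take 20, j++
i=2 j=6: A[i]=21<=B[j]=24 take 21, i++
i=3 j=6: A[i]=25>B[j]=24 take 24, j++
i=3 j=7: A[i]=25<=B[j]=26 take 25, i++
i=4 j=7: A[i]=36>B[j]=26 take 26, j++
i=4 j=8: A[i]=36>B[j]=32 take 32, j++
i=4 j=9: B done, take A[i]=36, i++
i=5 j=9: B done, take A[i]=39, i++

[1, 4, 8, 12, 19, 20, 21, 24, 25, 26, 32, 36, 39]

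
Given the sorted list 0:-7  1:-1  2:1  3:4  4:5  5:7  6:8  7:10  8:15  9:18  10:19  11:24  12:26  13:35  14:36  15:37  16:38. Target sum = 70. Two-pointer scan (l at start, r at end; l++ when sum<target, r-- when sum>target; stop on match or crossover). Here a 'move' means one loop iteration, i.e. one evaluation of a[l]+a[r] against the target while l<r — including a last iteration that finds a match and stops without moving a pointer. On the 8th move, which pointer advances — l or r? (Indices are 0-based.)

[0,16] -7+38=31 <70 → l++
[1,16] -1+38=37 <70 → l++
[2,16] 1+38=39 <70 → l++
[3,16] 4+38=42 <70 → l++
[4,16] 5+38=43 <70 → l++
[5,16] 7+38=45 <70 → l++
[6,16] 8+38=46 <70 → l++
[7,16] 10+38=48 <70 → l++

l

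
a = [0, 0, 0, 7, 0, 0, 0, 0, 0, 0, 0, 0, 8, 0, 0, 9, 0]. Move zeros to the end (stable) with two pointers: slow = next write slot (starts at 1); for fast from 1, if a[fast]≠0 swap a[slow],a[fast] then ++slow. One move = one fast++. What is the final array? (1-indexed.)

[7, 8, 9, 0, 0, 0, 0, 0, 0, 0, 0, 0, 0, 0, 0, 0, 0]

slow=1 fast=1: a[fast]=0, fast++
slow=1 fast=2: a[fast]=0, fast++
slow=1 fast=3: a[fast]=0, fast++
slow=1 fast=4: a[fast]=7≠0 swap→a[1]=7, slow++,fast++
slow=2 fast=5: a[fast]=0, fast++
slow=2 fast=6: a[fast]=0, fast++
slow=2 fast=7: a[fast]=0, fast++
slow=2 fast=8: a[fast]=0, fast++
slow=2 fast=9: a[fast]=0, fast++
slow=2 fast=10: a[fast]=0, fast++
slow=2 fast=11: a[fast]=0, fast++
slow=2 fast=12: a[fast]=0, fast++
slow=2 fast=13: a[fast]=8≠0 swap→a[2]=8, slow++,fast++
slow=3 fast=14: a[fast]=0, fast++
slow=3 fast=15: a[fast]=0, fast++
slow=3 fast=16: a[fast]=9≠0 swap→a[3]=9, slow++,fast++
slow=4 fast=17: a[fast]=0, fast++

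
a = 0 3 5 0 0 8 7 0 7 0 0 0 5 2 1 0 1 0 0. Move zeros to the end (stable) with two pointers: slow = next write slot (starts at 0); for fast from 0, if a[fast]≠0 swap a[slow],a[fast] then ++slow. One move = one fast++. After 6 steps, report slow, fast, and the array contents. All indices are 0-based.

slow=3, fast=6, a=[3, 5, 8, 0, 0, 0, 7, 0, 7, 0, 0, 0, 5, 2, 1, 0, 1, 0, 0]

slow=0 fast=0: a[fast]=0, fast++
slow=0 fast=1: a[fast]=3≠0 swap→a[0]=3, slow++,fast++
slow=1 fast=2: a[fast]=5≠0 swap→a[1]=5, slow++,fast++
slow=2 fast=3: a[fast]=0, fast++
slow=2 fast=4: a[fast]=0, fast++
slow=2 fast=5: a[fast]=8≠0 swap→a[2]=8, slow++,fast++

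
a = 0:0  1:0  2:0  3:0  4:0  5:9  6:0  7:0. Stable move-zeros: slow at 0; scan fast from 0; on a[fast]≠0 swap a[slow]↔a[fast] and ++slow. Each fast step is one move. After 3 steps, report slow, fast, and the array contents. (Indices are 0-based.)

slow=0, fast=3, a=[0, 0, 0, 0, 0, 9, 0, 0]

(s=0,f=0) a[fast]=0 → fast++
(s=0,f=1) a[fast]=0 → fast++
(s=0,f=2) a[fast]=0 → fast++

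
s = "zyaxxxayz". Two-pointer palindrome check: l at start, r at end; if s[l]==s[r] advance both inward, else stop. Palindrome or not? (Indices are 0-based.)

l=0 r=8: 'z'=='z', l++,r--
l=1 r=7: 'y'=='y', l++,r--
l=2 r=6: 'a'=='a', l++,r--
l=3 r=5: 'x'=='x', l++,r--

palindrome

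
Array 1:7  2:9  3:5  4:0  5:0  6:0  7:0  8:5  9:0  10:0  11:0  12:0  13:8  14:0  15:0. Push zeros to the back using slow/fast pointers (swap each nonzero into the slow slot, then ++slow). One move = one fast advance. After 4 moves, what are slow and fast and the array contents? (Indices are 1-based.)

slow=4, fast=5, a=[7, 9, 5, 0, 0, 0, 0, 5, 0, 0, 0, 0, 8, 0, 0]

(s=1,f=1) a[fast]=7≠0 swap→a[1]=7 → slow++,fast++
(s=2,f=2) a[fast]=9≠0 swap→a[2]=9 → slow++,fast++
(s=3,f=3) a[fast]=5≠0 swap→a[3]=5 → slow++,fast++
(s=4,f=4) a[fast]=0 → fast++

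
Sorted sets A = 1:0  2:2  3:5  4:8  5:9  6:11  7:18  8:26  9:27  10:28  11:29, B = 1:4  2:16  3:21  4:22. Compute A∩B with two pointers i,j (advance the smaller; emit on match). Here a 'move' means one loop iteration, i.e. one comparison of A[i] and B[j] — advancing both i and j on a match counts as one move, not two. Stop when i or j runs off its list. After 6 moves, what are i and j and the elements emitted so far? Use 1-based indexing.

i=6, j=2, emitted=[]

i=1 j=1: 0<4, i++
i=2 j=1: 2<4, i++
i=3 j=1: 5>4, j++
i=3 j=2: 5<16, i++
i=4 j=2: 8<16, i++
i=5 j=2: 9<16, i++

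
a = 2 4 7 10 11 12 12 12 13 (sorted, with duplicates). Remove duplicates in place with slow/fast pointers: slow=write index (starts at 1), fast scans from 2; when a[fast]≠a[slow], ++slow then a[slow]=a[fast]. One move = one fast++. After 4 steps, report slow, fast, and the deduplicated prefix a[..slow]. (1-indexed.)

slow=5, fast=6, prefix=[2, 4, 7, 10, 11]

slow=1 fast=2: a[fast]=4≠a[slow]=2 write a[2]=4, slow++,fast++
slow=2 fast=3: a[fast]=7≠a[slow]=4 write a[3]=7, slow++,fast++
slow=3 fast=4: a[fast]=10≠a[slow]=7 write a[4]=10, slow++,fast++
slow=4 fast=5: a[fast]=11≠a[slow]=10 write a[5]=11, slow++,fast++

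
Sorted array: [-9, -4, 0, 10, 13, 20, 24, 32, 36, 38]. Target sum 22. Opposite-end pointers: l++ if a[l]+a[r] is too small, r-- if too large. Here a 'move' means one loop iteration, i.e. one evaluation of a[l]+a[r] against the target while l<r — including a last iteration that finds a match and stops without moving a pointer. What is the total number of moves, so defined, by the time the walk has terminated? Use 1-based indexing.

[1,10] -9+38=29 >22 → r--
[1,9] -9+36=27 >22 → r--
[1,8] -9+32=23 >22 → r--
[1,7] -9+24=15 <22 → l++
[2,7] -4+24=20 <22 → l++
[3,7] 0+24=24 >22 → r--
[3,6] 0+20=20 <22 → l++
[4,6] 10+20=30 >22 → r--
[4,5] 10+13=23 >22 → r--

9 moves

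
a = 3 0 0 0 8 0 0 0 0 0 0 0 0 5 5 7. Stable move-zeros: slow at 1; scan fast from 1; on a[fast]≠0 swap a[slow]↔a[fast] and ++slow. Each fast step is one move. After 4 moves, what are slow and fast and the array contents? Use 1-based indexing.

slow=2, fast=5, a=[3, 0, 0, 0, 8, 0, 0, 0, 0, 0, 0, 0, 0, 5, 5, 7]

(s=1,f=1) a[fast]=3≠0 swap→a[1]=3 → slow++,fast++
(s=2,f=2) a[fast]=0 → fast++
(s=2,f=3) a[fast]=0 → fast++
(s=2,f=4) a[fast]=0 → fast++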